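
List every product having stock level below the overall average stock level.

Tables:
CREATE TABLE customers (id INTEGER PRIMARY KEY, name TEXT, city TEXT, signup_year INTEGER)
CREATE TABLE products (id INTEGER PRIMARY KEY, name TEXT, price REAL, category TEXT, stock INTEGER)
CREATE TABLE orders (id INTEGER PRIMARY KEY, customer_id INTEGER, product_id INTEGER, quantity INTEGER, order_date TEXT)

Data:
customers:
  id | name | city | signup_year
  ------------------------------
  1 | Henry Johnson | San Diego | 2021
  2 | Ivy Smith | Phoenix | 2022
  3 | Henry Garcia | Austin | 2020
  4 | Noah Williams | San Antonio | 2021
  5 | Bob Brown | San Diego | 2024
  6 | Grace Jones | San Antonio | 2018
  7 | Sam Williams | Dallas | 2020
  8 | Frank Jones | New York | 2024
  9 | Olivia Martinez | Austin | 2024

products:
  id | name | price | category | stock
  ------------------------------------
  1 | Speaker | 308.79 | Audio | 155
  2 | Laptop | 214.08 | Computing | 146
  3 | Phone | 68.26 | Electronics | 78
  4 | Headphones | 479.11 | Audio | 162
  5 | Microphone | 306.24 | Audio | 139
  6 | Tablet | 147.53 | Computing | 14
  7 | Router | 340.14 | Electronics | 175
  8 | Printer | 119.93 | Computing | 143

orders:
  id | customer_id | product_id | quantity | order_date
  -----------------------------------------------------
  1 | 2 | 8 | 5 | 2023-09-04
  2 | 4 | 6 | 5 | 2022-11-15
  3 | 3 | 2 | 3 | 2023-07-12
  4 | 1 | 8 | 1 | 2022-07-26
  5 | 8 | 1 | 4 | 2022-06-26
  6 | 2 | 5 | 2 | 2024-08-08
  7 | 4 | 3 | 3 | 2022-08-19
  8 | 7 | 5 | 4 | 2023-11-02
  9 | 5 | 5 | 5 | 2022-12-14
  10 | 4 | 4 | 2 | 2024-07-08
SELECT name, stock FROM products WHERE stock < (SELECT AVG(stock) FROM products)

Execution result:
name | stock
Phone | 78
Tablet | 14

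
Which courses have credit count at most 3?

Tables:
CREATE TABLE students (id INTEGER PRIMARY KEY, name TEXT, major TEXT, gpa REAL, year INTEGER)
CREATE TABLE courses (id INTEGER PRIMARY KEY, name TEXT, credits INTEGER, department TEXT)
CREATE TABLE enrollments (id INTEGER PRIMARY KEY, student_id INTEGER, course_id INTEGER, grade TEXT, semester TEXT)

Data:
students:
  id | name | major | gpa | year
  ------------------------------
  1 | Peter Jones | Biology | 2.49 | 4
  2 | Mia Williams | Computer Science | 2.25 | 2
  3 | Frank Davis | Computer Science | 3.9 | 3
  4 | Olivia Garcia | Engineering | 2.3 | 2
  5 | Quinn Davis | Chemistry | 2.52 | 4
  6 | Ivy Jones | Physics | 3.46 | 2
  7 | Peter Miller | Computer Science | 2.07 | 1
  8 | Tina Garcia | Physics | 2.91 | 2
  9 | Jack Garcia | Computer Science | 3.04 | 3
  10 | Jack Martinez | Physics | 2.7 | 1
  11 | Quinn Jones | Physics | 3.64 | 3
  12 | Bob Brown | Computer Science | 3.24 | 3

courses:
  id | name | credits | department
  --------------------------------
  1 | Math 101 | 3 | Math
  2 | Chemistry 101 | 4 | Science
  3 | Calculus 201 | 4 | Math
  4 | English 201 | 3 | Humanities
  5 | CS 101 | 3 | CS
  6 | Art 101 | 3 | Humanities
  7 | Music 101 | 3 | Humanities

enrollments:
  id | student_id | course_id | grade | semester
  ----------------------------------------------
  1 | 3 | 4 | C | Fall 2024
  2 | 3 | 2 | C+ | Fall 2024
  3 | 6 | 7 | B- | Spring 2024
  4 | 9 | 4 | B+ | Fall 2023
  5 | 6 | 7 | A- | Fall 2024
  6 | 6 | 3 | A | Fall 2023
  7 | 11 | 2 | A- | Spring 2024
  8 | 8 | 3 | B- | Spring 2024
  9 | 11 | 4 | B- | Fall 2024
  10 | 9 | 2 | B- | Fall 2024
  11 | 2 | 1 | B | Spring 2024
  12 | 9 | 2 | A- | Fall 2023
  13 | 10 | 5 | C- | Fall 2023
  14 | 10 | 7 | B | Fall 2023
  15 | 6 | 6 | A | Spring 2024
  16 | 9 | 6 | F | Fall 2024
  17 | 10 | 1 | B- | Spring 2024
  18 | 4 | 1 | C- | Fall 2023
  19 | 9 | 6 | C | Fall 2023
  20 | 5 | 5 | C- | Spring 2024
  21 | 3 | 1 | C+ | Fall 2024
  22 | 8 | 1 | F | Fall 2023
SELECT name, credits FROM courses WHERE credits <= 3

Execution result:
name | credits
Math 101 | 3
English 201 | 3
CS 101 | 3
Art 101 | 3
Music 101 | 3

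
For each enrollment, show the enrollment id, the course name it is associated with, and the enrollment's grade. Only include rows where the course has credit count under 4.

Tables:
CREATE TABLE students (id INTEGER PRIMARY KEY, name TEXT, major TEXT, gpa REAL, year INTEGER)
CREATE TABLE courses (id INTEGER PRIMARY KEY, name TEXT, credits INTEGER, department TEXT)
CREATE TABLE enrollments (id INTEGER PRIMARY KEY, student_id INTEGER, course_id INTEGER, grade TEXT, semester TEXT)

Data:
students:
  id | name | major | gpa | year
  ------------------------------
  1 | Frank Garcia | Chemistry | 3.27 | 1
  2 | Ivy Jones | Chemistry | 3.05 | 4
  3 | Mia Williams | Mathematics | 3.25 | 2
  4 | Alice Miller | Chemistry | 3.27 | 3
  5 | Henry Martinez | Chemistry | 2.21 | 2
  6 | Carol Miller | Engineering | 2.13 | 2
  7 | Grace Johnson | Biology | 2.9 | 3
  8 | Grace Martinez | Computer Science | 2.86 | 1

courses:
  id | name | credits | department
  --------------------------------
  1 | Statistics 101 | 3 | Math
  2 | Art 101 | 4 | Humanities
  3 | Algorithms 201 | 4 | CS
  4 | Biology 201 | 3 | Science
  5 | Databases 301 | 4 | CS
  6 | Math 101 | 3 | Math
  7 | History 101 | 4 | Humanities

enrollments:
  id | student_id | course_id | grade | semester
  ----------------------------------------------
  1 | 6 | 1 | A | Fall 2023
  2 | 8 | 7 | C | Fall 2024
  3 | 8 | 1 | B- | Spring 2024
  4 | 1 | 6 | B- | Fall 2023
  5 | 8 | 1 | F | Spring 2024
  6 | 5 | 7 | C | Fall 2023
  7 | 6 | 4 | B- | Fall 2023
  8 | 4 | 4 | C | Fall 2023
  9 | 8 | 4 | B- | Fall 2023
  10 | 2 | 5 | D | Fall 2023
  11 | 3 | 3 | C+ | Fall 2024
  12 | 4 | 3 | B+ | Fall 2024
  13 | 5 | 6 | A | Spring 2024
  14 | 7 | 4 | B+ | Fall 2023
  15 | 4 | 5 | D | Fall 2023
SELECT c.id, p.name AS course, c.grade FROM enrollments c JOIN courses p ON c.course_id = p.id WHERE p.credits < 4

Execution result:
id | course | grade
1 | Statistics 101 | A
3 | Statistics 101 | B-
4 | Math 101 | B-
5 | Statistics 101 | F
7 | Biology 201 | B-
8 | Biology 201 | C
9 | Biology 201 | B-
13 | Math 101 | A
14 | Biology 201 | B+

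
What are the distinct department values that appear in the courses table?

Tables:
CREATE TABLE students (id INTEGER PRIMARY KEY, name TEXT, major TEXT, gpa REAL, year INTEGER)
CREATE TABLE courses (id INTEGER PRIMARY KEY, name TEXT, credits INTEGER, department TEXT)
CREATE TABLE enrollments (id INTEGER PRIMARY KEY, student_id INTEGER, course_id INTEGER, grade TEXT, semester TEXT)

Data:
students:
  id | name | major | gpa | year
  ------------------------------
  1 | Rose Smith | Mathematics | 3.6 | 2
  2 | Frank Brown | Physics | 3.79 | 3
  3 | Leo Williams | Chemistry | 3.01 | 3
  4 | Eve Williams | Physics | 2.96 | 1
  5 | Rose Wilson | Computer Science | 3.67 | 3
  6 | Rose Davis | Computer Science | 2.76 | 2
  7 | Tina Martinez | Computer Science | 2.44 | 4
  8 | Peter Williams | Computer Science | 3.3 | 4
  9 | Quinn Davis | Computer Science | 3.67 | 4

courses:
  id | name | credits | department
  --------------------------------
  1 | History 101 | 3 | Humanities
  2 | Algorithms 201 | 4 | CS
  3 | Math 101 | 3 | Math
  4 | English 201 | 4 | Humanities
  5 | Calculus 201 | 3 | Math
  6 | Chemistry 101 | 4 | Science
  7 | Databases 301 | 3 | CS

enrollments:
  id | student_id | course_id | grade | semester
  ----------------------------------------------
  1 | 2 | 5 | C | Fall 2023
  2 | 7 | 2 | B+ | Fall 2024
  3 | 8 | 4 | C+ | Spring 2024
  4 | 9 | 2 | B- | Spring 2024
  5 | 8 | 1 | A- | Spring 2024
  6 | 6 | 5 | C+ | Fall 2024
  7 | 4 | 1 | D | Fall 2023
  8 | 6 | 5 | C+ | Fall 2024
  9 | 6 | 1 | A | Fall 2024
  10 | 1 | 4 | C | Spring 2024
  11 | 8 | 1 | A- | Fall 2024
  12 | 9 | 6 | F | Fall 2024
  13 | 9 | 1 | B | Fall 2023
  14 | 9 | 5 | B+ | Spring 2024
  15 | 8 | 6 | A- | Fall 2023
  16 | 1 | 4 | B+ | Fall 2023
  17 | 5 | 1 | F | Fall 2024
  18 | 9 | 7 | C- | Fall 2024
SELECT DISTINCT department FROM courses

Execution result:
department
Humanities
CS
Math
Science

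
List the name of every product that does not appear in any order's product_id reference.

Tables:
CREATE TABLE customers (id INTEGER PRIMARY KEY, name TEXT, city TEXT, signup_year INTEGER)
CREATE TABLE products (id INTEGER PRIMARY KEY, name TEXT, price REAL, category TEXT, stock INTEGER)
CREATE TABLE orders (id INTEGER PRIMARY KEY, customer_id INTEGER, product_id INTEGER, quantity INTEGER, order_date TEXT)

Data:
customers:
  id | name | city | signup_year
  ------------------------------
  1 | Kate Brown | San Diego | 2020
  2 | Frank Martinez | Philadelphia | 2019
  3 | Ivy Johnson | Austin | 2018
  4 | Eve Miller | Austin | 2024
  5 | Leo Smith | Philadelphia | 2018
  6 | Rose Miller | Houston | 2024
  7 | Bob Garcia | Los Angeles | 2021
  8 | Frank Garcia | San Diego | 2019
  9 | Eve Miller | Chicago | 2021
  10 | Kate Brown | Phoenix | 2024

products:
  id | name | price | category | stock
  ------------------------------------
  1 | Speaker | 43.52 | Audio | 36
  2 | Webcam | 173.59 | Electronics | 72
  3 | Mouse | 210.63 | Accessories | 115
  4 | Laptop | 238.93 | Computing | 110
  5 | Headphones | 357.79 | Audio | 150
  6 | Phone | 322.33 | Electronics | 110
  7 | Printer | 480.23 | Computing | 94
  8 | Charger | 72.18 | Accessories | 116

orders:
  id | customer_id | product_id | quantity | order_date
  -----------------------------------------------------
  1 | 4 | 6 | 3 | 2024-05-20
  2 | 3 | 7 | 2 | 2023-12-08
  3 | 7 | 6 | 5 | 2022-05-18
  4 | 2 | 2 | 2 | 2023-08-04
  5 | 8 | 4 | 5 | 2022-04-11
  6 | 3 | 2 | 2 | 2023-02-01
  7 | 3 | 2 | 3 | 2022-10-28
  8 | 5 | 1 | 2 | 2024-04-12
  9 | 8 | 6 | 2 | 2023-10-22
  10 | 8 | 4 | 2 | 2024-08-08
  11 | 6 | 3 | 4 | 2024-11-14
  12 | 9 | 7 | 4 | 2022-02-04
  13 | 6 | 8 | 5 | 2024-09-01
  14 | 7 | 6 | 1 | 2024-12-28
SELECT p.name FROM products p LEFT JOIN orders c ON c.product_id = p.id WHERE c.id IS NULL

Execution result:
Headphones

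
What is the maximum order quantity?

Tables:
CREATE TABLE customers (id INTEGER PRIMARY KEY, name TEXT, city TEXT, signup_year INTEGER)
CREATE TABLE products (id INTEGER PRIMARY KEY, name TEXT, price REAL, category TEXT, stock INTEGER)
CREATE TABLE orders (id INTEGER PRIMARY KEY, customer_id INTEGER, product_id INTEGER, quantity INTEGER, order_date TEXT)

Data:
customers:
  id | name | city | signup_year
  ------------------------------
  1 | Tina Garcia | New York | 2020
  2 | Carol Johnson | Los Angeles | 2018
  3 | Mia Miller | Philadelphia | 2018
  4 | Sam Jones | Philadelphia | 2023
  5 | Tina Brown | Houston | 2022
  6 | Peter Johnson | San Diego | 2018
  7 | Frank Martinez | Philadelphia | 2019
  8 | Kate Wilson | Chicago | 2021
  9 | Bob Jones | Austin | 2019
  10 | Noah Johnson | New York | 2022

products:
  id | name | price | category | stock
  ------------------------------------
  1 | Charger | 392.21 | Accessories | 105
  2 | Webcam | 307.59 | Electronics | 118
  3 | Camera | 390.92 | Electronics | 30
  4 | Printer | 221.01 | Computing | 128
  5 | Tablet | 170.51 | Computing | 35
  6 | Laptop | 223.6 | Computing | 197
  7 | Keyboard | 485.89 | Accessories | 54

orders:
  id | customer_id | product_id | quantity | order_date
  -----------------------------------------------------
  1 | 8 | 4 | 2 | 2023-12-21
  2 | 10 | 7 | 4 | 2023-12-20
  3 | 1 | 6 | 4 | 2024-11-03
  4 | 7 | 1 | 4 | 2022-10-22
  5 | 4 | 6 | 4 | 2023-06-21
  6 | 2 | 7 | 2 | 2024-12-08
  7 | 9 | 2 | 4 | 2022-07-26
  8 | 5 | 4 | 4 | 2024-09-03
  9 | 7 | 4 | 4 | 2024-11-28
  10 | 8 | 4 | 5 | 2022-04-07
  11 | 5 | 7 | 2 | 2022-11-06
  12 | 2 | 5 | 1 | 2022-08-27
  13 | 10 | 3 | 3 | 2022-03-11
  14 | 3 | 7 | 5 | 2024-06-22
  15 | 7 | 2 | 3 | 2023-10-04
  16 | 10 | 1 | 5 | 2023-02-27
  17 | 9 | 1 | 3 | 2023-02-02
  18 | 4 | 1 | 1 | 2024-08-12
SELECT MAX(quantity) FROM orders

Execution result:
5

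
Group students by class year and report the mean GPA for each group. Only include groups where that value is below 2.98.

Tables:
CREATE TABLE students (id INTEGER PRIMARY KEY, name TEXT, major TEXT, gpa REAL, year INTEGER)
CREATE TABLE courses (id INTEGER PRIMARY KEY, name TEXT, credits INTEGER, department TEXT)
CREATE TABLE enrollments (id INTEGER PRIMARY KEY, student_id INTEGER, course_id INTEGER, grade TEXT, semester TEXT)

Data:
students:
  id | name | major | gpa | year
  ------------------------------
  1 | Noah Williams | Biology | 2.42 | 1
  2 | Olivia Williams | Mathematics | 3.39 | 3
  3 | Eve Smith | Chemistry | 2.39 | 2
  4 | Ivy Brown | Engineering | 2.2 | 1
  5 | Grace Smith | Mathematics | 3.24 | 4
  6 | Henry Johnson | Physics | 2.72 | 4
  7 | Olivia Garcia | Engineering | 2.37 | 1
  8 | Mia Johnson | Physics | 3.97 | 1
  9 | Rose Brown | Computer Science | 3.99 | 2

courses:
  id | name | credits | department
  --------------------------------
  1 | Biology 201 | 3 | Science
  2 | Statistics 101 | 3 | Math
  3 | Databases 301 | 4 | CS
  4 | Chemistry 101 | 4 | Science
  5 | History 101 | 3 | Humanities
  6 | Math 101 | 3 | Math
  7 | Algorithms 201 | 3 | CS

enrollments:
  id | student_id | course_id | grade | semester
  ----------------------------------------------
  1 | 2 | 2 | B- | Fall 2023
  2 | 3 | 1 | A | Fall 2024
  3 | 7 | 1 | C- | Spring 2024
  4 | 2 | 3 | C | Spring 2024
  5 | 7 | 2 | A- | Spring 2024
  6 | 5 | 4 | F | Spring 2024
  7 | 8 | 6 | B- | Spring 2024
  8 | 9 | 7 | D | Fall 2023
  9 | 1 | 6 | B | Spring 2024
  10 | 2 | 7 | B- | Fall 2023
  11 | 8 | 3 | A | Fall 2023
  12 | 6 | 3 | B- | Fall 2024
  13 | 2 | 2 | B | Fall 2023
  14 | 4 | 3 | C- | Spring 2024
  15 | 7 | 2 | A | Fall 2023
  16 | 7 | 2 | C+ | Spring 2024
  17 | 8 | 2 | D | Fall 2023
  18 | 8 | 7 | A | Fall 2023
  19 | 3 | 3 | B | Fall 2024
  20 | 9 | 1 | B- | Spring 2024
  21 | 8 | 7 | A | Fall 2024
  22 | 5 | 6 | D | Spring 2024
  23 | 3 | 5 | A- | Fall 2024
SELECT year, AVG(gpa) AS avg_gpa FROM students GROUP BY year HAVING AVG(gpa) < 2.98

Execution result:
year | avg_gpa
1 | 2.74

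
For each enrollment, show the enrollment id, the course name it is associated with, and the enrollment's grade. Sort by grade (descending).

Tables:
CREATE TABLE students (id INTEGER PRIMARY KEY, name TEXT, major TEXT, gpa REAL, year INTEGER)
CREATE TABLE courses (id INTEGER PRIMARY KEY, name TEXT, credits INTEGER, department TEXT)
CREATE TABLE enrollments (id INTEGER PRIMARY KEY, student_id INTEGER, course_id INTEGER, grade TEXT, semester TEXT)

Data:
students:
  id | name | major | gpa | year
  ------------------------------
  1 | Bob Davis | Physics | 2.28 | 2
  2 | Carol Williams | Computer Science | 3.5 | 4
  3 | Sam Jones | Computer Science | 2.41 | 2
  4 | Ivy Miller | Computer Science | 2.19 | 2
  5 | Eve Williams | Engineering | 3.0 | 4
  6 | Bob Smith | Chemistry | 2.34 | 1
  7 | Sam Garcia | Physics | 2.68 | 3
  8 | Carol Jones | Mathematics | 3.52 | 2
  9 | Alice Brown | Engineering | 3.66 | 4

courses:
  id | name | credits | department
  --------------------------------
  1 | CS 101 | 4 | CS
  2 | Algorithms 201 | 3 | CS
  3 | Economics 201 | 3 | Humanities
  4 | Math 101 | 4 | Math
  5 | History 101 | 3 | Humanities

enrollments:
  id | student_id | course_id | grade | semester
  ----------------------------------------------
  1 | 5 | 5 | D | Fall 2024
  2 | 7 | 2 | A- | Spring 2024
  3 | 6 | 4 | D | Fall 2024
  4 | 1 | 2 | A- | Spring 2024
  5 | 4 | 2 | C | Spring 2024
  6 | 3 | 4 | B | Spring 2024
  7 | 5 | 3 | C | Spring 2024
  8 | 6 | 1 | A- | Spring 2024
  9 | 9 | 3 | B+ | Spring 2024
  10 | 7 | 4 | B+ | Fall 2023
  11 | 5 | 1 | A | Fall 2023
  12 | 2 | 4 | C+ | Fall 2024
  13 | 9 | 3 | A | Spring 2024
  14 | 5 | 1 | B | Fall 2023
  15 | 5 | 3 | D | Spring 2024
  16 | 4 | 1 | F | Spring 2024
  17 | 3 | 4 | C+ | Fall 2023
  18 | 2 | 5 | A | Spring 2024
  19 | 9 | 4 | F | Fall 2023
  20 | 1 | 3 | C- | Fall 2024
SELECT c.id, p.name AS course, c.grade FROM enrollments c JOIN courses p ON c.course_id = p.id ORDER BY c.grade DESC

Execution result:
id | course | grade
16 | CS 101 | F
19 | Math 101 | F
1 | History 101 | D
3 | Math 101 | D
15 | Economics 201 | D
20 | Economics 201 | C-
12 | Math 101 | C+
17 | Math 101 | C+
5 | Algorithms 201 | C
7 | Economics 201 | C
9 | Economics 201 | B+
10 | Math 101 | B+
6 | Math 101 | B
14 | CS 101 | B
2 | Algorithms 201 | A-
4 | Algorithms 201 | A-
8 | CS 101 | A-
11 | CS 101 | A
13 | Economics 201 | A
18 | History 101 | A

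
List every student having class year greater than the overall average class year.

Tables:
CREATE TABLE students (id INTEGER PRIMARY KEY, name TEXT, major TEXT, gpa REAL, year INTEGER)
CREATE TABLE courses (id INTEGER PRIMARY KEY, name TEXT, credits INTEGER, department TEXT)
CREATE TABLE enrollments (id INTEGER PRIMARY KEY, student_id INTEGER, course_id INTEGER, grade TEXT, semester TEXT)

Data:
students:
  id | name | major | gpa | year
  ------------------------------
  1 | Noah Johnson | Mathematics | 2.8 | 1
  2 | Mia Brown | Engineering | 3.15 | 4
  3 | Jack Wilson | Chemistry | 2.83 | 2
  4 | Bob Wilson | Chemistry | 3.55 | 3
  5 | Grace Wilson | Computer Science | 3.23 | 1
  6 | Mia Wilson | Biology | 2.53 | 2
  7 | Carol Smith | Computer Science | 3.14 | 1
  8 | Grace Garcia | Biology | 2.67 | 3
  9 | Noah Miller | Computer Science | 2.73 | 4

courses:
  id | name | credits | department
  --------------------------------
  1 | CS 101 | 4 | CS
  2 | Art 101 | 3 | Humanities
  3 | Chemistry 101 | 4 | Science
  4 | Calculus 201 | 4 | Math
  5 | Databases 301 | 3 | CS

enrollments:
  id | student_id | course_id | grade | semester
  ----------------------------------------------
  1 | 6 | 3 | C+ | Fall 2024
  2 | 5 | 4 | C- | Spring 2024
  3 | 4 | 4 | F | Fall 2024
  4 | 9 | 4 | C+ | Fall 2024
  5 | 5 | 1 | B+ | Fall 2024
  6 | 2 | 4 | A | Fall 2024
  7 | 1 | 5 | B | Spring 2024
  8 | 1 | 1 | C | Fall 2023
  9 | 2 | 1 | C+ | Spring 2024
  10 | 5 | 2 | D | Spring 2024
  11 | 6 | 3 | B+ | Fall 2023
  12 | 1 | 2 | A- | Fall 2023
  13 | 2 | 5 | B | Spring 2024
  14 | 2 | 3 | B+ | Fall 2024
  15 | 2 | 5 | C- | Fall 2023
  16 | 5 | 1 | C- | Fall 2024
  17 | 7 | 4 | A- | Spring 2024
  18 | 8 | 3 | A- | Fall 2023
SELECT name, year FROM students WHERE year > (SELECT AVG(year) FROM students)

Execution result:
name | year
Mia Brown | 4
Bob Wilson | 3
Grace Garcia | 3
Noah Miller | 4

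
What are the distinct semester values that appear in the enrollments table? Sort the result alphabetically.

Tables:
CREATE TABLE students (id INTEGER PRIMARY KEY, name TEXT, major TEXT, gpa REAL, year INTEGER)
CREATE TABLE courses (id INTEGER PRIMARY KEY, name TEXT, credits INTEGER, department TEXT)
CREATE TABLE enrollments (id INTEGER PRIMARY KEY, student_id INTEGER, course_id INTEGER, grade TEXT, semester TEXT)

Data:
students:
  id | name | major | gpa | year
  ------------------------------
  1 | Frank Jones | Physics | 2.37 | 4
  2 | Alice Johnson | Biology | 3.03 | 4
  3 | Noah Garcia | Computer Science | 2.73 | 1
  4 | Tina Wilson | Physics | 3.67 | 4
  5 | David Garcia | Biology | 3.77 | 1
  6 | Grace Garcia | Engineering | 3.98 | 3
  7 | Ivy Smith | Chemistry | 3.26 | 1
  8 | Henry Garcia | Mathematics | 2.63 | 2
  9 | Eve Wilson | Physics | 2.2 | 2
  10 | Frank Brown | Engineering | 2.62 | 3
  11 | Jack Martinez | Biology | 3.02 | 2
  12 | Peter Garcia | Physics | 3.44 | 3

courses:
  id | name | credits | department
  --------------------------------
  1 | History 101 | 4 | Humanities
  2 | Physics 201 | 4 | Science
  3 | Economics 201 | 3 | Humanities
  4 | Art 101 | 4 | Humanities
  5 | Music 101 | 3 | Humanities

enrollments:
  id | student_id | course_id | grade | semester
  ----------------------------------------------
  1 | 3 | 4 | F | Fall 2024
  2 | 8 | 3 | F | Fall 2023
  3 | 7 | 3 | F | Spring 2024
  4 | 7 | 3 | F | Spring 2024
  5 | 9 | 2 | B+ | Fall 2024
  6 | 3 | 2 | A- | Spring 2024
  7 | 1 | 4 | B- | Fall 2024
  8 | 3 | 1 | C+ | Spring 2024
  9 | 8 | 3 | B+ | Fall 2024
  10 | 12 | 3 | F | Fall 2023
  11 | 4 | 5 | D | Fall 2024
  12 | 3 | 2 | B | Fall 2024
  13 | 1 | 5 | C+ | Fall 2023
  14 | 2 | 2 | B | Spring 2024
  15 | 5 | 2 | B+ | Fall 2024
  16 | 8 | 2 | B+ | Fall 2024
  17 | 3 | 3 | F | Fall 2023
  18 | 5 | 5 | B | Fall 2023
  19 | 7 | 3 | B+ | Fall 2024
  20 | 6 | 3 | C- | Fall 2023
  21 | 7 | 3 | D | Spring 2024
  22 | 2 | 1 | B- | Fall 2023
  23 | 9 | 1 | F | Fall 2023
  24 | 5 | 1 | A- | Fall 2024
SELECT DISTINCT semester FROM enrollments ORDER BY semester

Execution result:
semester
Fall 2023
Fall 2024
Spring 2024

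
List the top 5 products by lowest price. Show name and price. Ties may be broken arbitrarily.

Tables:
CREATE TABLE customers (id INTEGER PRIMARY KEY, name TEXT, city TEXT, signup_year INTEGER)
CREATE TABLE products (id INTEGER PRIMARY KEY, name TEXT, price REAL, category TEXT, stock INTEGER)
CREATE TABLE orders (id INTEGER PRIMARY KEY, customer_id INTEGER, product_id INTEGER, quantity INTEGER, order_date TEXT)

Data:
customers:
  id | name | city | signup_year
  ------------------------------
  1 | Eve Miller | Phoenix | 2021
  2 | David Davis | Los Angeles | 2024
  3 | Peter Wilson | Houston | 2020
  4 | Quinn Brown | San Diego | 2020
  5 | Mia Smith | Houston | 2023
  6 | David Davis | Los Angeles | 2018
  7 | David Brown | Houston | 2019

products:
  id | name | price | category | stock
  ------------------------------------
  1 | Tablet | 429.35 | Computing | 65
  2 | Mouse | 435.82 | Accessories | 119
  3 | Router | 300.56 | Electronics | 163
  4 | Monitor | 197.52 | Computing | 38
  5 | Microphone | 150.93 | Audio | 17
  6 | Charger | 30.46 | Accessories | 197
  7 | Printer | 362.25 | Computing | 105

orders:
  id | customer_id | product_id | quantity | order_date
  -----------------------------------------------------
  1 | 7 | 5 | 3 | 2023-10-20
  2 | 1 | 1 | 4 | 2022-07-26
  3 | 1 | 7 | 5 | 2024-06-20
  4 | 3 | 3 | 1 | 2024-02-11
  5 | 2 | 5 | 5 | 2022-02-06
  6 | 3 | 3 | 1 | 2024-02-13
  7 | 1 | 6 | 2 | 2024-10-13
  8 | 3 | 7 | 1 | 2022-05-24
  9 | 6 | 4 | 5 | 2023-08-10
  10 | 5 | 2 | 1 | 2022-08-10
SELECT name, price FROM products ORDER BY price ASC LIMIT 5

Execution result:
name | price
Charger | 30.46
Microphone | 150.93
Monitor | 197.52
Router | 300.56
Printer | 362.25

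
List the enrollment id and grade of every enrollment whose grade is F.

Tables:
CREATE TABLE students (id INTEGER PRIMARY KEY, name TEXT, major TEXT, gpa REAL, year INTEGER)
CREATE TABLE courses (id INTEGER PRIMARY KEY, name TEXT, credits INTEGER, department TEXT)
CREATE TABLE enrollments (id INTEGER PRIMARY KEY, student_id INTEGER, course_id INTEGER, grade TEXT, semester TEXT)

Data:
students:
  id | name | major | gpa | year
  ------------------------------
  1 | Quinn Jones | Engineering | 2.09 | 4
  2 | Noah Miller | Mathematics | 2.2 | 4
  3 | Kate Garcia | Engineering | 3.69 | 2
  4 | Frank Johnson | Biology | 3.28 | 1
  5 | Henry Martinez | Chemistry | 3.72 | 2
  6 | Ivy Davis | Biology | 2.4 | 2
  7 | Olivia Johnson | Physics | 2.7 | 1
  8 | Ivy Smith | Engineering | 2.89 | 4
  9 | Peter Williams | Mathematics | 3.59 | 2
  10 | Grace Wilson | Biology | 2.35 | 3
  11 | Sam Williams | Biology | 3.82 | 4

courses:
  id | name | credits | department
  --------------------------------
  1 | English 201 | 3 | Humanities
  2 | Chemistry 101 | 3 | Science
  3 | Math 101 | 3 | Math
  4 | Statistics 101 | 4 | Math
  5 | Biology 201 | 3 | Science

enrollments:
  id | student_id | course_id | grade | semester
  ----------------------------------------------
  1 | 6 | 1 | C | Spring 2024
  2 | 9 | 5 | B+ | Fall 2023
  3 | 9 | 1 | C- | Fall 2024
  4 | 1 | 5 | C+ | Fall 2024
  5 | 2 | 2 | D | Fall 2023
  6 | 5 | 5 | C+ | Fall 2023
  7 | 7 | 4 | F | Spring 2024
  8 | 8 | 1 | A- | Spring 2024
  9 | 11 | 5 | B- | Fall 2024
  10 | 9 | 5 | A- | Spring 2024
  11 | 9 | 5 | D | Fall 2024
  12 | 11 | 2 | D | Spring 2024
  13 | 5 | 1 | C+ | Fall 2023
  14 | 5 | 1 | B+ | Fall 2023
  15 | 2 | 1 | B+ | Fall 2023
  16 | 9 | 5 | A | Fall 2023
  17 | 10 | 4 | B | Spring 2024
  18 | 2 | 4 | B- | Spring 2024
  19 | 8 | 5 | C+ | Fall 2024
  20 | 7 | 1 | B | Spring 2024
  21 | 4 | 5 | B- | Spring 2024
SELECT id, grade FROM enrollments WHERE grade = 'F'

Execution result:
id | grade
7 | F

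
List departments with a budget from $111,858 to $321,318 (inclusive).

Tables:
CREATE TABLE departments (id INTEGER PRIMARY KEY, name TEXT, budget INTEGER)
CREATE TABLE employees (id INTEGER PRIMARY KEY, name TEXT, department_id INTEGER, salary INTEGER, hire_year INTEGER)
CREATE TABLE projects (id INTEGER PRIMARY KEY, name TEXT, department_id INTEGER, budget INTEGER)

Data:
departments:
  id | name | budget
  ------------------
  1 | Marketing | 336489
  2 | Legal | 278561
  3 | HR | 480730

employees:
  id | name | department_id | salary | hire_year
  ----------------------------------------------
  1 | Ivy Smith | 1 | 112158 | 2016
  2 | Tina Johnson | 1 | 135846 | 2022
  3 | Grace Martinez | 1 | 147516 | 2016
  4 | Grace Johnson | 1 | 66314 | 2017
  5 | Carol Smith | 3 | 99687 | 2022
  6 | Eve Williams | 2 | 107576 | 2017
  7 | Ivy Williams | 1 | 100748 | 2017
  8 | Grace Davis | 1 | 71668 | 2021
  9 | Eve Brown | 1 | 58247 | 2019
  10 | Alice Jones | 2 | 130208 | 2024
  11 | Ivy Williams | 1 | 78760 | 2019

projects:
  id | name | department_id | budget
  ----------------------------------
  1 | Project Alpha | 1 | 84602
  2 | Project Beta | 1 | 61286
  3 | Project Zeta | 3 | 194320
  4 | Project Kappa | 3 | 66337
SELECT name, budget FROM departments WHERE budget BETWEEN 111858 AND 321318

Execution result:
name | budget
Legal | 278561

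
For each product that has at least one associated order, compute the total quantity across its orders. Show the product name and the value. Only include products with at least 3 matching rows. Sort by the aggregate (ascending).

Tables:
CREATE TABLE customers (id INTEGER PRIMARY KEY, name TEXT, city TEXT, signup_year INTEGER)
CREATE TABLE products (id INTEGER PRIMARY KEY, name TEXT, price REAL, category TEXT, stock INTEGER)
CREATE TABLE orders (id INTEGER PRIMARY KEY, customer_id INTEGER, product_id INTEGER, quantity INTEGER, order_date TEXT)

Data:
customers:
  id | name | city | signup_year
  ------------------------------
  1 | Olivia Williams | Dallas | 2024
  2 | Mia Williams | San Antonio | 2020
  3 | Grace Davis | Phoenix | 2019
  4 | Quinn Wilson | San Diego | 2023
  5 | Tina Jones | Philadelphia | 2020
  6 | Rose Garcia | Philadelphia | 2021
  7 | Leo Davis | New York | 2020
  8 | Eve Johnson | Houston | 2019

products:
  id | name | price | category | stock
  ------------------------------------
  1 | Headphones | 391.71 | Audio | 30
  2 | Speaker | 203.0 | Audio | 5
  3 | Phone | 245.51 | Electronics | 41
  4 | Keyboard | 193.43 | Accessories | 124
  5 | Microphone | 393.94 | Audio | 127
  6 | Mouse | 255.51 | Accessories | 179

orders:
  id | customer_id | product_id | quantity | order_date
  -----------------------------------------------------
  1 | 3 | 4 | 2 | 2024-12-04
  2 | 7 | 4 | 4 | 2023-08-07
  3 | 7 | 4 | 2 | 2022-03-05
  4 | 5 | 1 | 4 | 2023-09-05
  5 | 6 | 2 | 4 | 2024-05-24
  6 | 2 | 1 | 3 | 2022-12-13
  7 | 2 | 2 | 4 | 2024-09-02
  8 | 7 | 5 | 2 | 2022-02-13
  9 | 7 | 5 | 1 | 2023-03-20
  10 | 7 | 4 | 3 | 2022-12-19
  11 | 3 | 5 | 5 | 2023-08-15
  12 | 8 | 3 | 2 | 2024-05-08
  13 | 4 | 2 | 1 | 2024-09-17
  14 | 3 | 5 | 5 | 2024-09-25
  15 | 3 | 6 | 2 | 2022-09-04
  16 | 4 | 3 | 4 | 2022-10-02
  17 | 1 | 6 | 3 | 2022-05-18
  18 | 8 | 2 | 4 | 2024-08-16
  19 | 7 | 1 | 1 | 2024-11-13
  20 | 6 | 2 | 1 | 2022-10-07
SELECT p.name, SUM(c.quantity) AS sum_quantity FROM orders c JOIN products p ON c.product_id = p.id GROUP BY p.id, p.name HAVING COUNT(*) >= 3 ORDER BY sum_quantity ASC

Execution result:
name | sum_quantity
Headphones | 8
Keyboard | 11
Microphone | 13
Speaker | 14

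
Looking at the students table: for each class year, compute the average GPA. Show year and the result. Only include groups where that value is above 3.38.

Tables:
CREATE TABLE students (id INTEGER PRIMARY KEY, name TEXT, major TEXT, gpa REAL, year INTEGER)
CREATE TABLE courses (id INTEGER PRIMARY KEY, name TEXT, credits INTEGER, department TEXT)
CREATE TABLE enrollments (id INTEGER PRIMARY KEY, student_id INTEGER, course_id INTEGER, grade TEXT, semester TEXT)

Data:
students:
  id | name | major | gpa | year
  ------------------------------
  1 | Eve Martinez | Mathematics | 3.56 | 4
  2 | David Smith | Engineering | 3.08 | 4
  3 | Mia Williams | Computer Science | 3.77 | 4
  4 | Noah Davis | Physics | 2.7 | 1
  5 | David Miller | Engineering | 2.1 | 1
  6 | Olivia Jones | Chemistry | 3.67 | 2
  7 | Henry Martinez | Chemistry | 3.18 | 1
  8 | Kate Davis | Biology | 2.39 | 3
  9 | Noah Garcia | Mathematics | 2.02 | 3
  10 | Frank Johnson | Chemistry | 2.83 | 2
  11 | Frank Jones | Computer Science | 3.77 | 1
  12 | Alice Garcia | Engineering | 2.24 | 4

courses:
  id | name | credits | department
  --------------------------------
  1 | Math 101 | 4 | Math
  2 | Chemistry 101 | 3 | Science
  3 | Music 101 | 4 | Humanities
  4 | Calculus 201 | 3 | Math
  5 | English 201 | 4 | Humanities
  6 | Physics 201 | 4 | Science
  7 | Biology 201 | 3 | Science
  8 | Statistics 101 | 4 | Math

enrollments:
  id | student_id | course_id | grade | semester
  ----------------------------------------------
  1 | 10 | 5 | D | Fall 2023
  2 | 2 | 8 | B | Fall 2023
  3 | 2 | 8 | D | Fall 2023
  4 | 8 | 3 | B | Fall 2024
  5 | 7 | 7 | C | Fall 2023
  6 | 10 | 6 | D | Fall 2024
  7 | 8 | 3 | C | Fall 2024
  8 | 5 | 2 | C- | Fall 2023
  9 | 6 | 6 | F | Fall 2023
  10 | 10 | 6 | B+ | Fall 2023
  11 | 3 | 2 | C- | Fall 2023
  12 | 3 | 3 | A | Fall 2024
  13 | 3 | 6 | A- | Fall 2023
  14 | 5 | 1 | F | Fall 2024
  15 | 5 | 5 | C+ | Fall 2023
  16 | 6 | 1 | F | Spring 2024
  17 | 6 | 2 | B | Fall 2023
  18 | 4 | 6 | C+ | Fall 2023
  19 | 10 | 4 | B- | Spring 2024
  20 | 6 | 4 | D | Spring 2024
SELECT year, AVG(gpa) AS avg_gpa FROM students GROUP BY year HAVING AVG(gpa) > 3.38

Execution result:
(no rows)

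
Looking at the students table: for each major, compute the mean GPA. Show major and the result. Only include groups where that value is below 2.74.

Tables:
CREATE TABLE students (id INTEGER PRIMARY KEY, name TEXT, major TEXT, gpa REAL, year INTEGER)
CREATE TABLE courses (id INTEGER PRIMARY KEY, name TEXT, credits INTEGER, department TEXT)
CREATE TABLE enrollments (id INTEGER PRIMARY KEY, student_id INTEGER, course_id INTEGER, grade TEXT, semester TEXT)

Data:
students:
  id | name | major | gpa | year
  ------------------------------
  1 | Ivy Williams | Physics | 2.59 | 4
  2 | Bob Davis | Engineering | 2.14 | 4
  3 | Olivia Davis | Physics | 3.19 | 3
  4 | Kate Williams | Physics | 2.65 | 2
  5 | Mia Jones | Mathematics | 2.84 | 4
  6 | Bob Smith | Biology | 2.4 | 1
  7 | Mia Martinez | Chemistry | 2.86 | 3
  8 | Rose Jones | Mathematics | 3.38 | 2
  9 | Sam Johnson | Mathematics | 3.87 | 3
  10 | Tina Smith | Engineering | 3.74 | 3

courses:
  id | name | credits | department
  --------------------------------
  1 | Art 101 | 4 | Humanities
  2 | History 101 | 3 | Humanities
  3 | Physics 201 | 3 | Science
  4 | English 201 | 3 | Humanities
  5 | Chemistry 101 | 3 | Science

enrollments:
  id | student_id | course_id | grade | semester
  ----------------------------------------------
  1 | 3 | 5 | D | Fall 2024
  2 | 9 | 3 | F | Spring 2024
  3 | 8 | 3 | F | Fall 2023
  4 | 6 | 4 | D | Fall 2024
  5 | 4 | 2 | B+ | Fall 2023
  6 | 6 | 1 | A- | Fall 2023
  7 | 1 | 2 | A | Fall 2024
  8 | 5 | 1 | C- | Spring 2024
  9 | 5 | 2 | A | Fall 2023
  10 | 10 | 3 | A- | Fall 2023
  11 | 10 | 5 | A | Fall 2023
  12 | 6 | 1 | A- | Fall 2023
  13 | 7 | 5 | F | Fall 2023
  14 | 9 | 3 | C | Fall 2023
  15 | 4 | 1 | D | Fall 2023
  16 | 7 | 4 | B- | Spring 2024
SELECT major, AVG(gpa) AS avg_gpa FROM students GROUP BY major HAVING AVG(gpa) < 2.74

Execution result:
major | avg_gpa
Biology | 2.40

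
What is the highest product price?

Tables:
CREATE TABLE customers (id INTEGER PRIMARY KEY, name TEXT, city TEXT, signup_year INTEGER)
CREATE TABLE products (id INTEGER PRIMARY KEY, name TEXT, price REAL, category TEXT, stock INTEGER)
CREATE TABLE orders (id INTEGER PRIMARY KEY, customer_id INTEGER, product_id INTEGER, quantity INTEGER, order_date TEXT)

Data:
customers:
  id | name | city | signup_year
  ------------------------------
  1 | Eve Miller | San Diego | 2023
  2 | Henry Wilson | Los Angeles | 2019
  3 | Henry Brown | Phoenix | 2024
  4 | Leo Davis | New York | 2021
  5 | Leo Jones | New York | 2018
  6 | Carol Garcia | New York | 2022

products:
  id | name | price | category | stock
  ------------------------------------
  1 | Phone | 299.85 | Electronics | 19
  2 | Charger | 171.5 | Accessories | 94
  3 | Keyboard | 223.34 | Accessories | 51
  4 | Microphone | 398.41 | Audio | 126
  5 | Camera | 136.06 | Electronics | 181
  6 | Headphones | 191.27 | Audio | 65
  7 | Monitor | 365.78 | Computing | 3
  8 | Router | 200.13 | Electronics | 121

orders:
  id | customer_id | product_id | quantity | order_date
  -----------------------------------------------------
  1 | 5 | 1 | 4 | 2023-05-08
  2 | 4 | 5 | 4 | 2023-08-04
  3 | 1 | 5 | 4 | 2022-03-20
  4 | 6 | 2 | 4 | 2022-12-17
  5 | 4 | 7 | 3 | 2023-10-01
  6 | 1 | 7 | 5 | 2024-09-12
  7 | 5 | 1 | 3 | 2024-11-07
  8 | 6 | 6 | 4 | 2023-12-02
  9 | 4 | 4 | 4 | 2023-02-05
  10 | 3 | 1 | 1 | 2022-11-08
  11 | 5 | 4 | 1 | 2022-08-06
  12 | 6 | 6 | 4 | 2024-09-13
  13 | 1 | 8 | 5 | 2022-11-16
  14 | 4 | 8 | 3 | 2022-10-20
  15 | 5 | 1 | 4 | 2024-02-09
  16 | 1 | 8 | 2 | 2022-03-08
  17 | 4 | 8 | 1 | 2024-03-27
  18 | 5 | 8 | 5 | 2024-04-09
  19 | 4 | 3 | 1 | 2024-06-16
SELECT MAX(price) FROM products

Execution result:
398.41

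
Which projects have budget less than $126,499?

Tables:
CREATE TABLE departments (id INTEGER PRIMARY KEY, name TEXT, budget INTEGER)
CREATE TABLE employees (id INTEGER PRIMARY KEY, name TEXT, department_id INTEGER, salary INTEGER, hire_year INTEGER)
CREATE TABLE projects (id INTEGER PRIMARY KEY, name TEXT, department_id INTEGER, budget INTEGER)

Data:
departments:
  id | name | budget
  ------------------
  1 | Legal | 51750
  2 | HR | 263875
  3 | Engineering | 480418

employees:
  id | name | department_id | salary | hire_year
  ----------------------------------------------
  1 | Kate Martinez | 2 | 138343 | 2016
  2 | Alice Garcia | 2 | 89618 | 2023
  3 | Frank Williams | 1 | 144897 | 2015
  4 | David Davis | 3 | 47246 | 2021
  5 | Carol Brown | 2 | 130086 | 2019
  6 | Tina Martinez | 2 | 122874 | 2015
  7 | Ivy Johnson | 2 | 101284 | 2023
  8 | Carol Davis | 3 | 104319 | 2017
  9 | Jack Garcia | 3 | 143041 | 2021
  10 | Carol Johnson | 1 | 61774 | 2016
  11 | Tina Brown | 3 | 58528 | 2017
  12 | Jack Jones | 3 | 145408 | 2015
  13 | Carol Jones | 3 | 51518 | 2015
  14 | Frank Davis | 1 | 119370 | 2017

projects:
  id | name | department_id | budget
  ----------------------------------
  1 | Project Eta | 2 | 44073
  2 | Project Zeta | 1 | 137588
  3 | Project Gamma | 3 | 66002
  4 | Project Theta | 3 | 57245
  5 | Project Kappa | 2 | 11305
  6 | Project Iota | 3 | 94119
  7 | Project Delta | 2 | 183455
SELECT name, budget FROM projects WHERE budget < 126499

Execution result:
name | budget
Project Eta | 44073
Project Gamma | 66002
Project Theta | 57245
Project Kappa | 11305
Project Iota | 94119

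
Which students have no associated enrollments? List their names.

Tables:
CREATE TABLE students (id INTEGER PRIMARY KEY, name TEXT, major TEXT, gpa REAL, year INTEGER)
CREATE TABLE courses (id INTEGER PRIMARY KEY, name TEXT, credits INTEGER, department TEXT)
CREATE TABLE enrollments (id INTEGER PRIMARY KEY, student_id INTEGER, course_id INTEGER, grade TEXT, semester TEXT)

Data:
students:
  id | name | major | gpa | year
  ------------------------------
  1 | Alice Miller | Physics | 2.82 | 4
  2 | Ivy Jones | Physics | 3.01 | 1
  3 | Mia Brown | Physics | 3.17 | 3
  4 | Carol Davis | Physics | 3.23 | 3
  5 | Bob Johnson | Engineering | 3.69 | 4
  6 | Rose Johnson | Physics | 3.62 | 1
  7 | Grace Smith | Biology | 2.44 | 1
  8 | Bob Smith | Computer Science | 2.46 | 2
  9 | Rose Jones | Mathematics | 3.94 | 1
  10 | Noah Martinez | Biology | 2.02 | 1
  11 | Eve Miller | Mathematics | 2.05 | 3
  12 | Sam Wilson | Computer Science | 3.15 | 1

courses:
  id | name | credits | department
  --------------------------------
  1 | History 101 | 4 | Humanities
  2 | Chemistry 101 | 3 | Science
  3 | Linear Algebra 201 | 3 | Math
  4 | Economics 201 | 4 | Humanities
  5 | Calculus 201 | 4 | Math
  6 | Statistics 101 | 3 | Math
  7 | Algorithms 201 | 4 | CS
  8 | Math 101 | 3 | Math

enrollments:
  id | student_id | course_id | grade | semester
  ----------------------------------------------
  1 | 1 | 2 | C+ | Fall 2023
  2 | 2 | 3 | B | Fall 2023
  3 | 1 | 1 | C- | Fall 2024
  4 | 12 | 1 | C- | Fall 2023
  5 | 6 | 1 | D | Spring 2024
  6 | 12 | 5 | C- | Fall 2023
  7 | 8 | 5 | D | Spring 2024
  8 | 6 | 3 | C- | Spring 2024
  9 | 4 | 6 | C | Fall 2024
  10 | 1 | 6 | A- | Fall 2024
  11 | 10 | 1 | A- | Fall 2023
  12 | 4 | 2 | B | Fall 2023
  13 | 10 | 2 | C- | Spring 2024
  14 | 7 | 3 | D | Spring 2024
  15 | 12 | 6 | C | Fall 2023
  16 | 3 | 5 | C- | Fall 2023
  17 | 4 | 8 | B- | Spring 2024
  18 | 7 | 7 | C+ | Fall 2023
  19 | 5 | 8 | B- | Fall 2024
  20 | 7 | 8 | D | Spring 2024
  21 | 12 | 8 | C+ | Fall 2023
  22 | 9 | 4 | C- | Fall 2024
SELECT p.name FROM students p LEFT JOIN enrollments c ON c.student_id = p.id WHERE c.id IS NULL

Execution result:
Eve Miller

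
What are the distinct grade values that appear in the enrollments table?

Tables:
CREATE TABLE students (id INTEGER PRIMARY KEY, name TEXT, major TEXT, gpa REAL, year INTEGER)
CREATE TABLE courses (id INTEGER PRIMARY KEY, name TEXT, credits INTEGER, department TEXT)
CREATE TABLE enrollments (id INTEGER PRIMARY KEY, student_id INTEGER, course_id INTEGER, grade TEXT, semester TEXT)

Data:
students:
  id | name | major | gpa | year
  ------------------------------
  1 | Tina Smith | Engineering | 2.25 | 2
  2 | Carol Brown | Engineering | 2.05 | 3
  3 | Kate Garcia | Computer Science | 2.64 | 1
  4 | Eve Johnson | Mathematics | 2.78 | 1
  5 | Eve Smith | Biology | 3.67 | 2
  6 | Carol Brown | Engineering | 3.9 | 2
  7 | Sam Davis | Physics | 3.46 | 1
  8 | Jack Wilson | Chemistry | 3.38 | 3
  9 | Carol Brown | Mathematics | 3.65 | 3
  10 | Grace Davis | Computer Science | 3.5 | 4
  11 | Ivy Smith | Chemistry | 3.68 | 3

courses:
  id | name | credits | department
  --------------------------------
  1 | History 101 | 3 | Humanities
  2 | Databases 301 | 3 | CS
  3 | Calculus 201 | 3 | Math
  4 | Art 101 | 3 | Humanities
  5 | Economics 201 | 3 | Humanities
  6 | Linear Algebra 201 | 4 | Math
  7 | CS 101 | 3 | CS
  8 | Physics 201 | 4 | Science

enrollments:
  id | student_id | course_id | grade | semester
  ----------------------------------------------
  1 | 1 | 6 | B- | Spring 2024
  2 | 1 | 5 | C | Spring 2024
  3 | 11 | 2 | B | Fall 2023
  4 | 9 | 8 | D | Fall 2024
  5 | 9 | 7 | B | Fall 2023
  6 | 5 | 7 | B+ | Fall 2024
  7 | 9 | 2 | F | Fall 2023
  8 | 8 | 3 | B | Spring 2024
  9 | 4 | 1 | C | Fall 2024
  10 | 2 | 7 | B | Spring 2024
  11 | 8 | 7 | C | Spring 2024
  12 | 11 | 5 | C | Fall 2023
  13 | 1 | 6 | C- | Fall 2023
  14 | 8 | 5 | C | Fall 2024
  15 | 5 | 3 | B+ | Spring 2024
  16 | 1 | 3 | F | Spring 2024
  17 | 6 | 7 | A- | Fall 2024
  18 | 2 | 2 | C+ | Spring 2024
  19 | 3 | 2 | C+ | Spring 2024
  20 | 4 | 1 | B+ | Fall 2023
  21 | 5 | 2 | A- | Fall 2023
SELECT DISTINCT grade FROM enrollments

Execution result:
grade
B-
C
B
D
B+
F
C-
A-
C+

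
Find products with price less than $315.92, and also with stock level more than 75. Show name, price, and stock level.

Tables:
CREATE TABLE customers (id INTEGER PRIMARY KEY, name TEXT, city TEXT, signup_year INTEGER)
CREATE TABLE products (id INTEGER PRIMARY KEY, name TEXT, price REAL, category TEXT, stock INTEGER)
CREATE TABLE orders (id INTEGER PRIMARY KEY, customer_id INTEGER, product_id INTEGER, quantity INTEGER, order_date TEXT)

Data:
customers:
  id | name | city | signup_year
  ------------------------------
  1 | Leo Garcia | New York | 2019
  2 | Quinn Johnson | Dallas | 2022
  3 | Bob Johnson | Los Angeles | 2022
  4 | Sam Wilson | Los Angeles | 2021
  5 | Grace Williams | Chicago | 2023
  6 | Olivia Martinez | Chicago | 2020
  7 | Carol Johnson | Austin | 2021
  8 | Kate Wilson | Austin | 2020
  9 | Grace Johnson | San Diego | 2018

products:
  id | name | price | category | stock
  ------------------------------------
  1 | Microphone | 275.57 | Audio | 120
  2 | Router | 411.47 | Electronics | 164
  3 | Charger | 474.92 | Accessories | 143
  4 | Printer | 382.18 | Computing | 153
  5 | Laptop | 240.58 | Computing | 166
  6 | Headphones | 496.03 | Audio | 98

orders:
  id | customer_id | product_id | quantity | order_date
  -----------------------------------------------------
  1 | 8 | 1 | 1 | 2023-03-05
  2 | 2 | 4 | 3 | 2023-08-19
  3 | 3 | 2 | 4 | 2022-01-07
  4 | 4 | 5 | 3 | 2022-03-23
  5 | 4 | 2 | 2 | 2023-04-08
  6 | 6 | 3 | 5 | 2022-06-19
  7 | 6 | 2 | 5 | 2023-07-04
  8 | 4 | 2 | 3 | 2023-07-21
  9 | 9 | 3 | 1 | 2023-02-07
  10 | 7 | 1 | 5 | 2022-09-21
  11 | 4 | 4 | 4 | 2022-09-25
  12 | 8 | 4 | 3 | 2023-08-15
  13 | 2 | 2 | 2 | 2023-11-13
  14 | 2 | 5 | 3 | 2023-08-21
SELECT name, price, stock FROM products WHERE price < 315.92 AND stock > 75

Execution result:
name | price | stock
Microphone | 275.57 | 120
Laptop | 240.58 | 166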